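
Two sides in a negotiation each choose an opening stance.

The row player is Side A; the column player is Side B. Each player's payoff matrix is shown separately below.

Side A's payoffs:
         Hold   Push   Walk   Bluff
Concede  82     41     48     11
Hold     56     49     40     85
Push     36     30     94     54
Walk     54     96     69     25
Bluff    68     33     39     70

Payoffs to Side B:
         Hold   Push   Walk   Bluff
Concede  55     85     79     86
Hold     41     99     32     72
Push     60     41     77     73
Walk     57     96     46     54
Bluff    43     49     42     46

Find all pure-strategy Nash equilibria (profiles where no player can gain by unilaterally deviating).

Side A against Hold: payoffs 82, 56, 36, 54, 68 → best response Concede.
Side A against Push: payoffs 41, 49, 30, 96, 33 → best response Walk.
Side A against Walk: payoffs 48, 40, 94, 69, 39 → best response Push.
Side A against Bluff: payoffs 11, 85, 54, 25, 70 → best response Hold.
Side B against Concede: payoffs 55, 85, 79, 86 → best response Bluff.
Side B against Hold: payoffs 41, 99, 32, 72 → best response Push.
Side B against Push: payoffs 60, 41, 77, 73 → best response Walk.
Side B against Walk: payoffs 57, 96, 46, 54 → best response Push.
Side B against Bluff: payoffs 43, 49, 42, 46 → best response Push.
Mutual best responses: (Push, Walk); (Walk, Push).

(Push, Walk) and (Walk, Push)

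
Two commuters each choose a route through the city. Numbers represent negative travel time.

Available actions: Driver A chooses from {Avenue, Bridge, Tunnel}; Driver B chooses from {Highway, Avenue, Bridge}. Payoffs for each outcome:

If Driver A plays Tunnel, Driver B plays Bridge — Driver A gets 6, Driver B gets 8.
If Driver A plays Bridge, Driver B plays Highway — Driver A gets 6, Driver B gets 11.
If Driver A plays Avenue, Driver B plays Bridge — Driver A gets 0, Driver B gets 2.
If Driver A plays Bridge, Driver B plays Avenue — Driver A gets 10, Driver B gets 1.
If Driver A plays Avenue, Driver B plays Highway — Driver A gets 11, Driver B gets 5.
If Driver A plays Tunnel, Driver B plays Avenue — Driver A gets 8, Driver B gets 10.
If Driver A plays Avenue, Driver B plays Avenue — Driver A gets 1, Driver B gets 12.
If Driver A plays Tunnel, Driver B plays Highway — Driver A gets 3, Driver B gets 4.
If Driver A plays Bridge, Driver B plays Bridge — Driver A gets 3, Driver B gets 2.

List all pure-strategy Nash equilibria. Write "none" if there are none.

For each strategy profile, look for a profitable unilateral deviation.
(Avenue, Highway): Driver B can switch to Avenue (5 → 12). Not NE.
(Avenue, Avenue): Driver A can switch to Bridge (1 → 10). Not NE.
(Avenue, Bridge): Driver A can switch to Bridge (0 → 3). Not NE.
(Bridge, Highway): Driver A can switch to Avenue (6 → 11). Not NE.
(Bridge, Avenue): Driver B can switch to Highway (1 → 11). Not NE.
(Bridge, Bridge): Driver A can switch to Tunnel (3 → 6). Not NE.
(Tunnel, Highway): Driver A can switch to Avenue (3 → 11). Not NE.
(Tunnel, Avenue): Driver A can switch to Bridge (8 → 10). Not NE.
(Tunnel, Bridge): Driver B can switch to Avenue (8 → 10). Not NE.

No pure-strategy Nash equilibrium.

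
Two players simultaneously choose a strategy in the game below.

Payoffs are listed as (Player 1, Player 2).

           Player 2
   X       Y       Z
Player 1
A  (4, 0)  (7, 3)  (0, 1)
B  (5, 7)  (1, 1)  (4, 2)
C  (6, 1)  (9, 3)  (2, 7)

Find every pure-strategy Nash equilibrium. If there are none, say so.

(A, X): Player 1 can switch to B (4 → 5). Not NE.
(A, Y): Player 1 can switch to C (7 → 9). Not NE.
(A, Z): Player 1 can switch to B (0 → 4). Not NE.
(B, X): Player 1 can switch to C (5 → 6). Not NE.
(B, Y): Player 1 can switch to A (1 → 7). Not NE.
(B, Z): Player 2 can switch to X (2 → 7). Not NE.
(C, X): Player 2 can switch to Y (1 → 3). Not NE.
(C, Y): Player 2 can switch to Z (3 → 7). Not NE.
(The remaining 1 profile has a profitable deviation by the same check.)

No pure-strategy Nash equilibrium.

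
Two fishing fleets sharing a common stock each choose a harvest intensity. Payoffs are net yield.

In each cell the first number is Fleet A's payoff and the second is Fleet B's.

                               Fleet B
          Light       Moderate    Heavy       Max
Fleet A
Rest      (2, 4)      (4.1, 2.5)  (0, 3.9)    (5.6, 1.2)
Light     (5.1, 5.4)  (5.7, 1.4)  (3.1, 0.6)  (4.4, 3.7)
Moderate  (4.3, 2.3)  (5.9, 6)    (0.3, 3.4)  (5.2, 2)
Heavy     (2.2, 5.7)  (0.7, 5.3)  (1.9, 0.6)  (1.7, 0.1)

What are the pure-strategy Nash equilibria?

(Rest, Light): Fleet A can switch to Light (2 → 5.1). Not NE.
(Rest, Moderate): Fleet A can switch to Light (4.1 → 5.7). Not NE.
(Rest, Heavy): Fleet A can switch to Light (0 → 3.1). Not NE.
(Rest, Max): Fleet B can switch to Light (1.2 → 4). Not NE.
(Light, Light): Fleet A gets 5.1, best alternative 4.3; Fleet B gets 5.4, best alternative 3.7. No profitable deviation — NE.
(Light, Moderate): Fleet A can switch to Moderate (5.7 → 5.9). Not NE.
(Light, Heavy): Fleet B can switch to Light (0.6 → 5.4). Not NE.
(Light, Max): Fleet A can switch to Rest (4.4 → 5.6). Not NE.
(Moderate, Light): Fleet A can switch to Light (4.3 → 5.1). Not NE.
(Moderate, Moderate): Fleet A gets 5.9, best alternative 5.7; Fleet B gets 6, best alternative 3.4. No profitable deviation — NE.
(Moderate, Heavy): Fleet A can switch to Light (0.3 → 3.1). Not NE.
(Moderate, Max): Fleet A can switch to Rest (5.2 → 5.6). Not NE.
(Heavy, Light): Fleet A can switch to Light (2.2 → 5.1). Not NE.
(Heavy, Moderate): Fleet A can switch to Rest (0.7 → 4.1). Not NE.
(The remaining 2 profiles each have a profitable deviation by the same check.)

Pure-strategy Nash equilibria: (Light, Light), (Moderate, Moderate)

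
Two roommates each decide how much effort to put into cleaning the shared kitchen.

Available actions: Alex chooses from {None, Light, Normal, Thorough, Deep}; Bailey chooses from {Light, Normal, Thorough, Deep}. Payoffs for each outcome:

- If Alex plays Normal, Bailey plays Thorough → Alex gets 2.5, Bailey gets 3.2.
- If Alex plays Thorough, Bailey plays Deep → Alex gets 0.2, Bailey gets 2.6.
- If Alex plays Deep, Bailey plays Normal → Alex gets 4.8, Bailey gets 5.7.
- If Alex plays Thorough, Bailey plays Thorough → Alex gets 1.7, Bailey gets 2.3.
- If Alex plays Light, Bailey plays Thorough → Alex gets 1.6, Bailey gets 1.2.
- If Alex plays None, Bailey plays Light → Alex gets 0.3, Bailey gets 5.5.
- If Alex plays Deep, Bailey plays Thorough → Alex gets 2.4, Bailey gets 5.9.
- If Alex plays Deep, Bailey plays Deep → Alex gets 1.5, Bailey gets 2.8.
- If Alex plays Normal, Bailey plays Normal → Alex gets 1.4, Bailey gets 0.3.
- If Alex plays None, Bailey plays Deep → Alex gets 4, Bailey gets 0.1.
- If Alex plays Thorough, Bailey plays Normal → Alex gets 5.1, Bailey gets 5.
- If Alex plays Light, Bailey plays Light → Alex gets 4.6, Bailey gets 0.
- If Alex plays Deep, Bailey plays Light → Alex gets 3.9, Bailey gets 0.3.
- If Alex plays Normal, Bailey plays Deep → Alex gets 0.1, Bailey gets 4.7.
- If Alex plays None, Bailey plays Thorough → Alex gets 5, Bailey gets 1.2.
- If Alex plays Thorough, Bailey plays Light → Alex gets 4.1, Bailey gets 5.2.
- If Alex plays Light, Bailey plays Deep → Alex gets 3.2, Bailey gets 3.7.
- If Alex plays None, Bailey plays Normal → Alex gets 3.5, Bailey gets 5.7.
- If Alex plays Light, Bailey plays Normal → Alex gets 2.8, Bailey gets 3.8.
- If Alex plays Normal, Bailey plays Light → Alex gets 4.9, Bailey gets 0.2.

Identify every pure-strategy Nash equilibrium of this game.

There is no pure-strategy Nash equilibrium.

Check each profile: it is a Nash equilibrium iff no player can strictly gain by switching unilaterally.
(None, Light): Alex can switch to Light (0.3 → 4.6). Not NE.
(None, Normal): Alex can switch to Thorough (3.5 → 5.1). Not NE.
(None, Thorough): Bailey can switch to Light (1.2 → 5.5). Not NE.
(None, Deep): Bailey can switch to Light (0.1 → 5.5). Not NE.
(Light, Light): Alex can switch to Normal (4.6 → 4.9). Not NE.
(Light, Normal): Alex can switch to None (2.8 → 3.5). Not NE.
(Light, Thorough): Alex can switch to None (1.6 → 5). Not NE.
(Light, Deep): Alex can switch to None (3.2 → 4). Not NE.
(The remaining 12 profiles each have a profitable deviation by the same check.)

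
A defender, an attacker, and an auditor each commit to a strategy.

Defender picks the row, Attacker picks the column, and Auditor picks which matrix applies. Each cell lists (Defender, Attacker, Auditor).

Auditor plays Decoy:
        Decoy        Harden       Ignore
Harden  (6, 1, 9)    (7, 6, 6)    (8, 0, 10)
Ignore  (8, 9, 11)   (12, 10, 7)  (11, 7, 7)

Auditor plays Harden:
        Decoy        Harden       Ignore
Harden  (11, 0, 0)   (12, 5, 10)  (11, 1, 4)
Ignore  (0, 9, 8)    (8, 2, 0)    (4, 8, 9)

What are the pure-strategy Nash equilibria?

Defender against (Decoy, Decoy): payoffs 6, 8 → best response Ignore.
Defender against (Decoy, Harden): payoffs 11, 0 → best response Harden.
Defender against (Harden, Decoy): payoffs 7, 12 → best response Ignore.
Defender against (Harden, Harden): payoffs 12, 8 → best response Harden.
Defender against (Ignore, Decoy): payoffs 8, 11 → best response Ignore.
Defender against (Ignore, Harden): payoffs 11, 4 → best response Harden.
Attacker against (Harden, Decoy): payoffs 1, 6, 0 → best response Harden.
Attacker against (Harden, Harden): payoffs 0, 5, 1 → best response Harden.
Attacker against (Ignore, Decoy): payoffs 9, 10, 7 → best response Harden.
Attacker against (Ignore, Harden): payoffs 9, 2, 8 → best response Decoy.
Auditor against (Harden, Decoy): payoffs 9, 0 → best response Decoy.
Auditor against (Harden, Harden): payoffs 6, 10 → best response Harden.
Auditor against (Harden, Ignore): payoffs 10, 4 → best response Decoy.
Auditor against (Ignore, Decoy): payoffs 11, 8 → best response Decoy.
Auditor against (Ignore, Harden): payoffs 7, 0 → best response Decoy.
Auditor against (Ignore, Ignore): payoffs 7, 9 → best response Harden.
Mutual best responses: (Harden, Harden, Harden); (Ignore, Harden, Decoy).

The pure Nash equilibria are (Harden, Harden, Harden) and (Ignore, Harden, Decoy).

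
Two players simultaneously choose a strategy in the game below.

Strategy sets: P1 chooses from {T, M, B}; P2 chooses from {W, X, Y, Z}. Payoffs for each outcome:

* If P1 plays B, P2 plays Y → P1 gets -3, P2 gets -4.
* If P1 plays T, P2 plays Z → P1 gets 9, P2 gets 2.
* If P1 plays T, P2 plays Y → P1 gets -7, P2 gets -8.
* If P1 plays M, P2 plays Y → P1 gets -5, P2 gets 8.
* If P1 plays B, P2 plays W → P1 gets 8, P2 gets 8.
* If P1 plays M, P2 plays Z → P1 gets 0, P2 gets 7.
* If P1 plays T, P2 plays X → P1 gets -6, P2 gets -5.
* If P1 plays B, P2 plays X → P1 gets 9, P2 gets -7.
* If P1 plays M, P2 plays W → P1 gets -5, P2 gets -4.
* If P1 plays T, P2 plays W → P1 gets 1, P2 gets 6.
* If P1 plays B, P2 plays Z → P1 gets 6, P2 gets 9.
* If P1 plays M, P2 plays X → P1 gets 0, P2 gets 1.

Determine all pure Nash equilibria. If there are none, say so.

P1 against W: payoffs 1, -5, 8 → best response B.
P1 against X: payoffs -6, 0, 9 → best response B.
P1 against Y: payoffs -7, -5, -3 → best response B.
P1 against Z: payoffs 9, 0, 6 → best response T.
P2 against T: payoffs 6, -5, -8, 2 → best response W.
P2 against M: payoffs -4, 1, 8, 7 → best response Y.
P2 against B: payoffs 8, -7, -4, 9 → best response Z.
No profile is a mutual best response for all players.

This game has no pure Nash equilibrium.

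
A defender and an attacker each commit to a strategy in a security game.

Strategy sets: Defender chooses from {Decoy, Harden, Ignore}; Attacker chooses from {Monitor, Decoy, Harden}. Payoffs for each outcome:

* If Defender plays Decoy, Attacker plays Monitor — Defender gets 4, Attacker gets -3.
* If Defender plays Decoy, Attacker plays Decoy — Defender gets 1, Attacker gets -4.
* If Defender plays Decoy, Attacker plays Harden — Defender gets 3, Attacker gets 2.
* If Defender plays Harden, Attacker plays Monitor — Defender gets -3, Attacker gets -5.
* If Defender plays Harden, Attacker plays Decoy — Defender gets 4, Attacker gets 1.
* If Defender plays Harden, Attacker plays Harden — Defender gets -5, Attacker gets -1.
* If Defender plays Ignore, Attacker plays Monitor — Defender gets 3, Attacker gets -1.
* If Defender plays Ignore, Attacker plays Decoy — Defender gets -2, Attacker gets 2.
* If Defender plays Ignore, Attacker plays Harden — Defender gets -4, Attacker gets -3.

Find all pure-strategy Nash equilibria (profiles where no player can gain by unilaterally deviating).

(Decoy, Harden) and (Harden, Decoy)

Defender against Monitor: payoffs 4, -3, 3 → best response Decoy.
Defender against Decoy: payoffs 1, 4, -2 → best response Harden.
Defender against Harden: payoffs 3, -5, -4 → best response Decoy.
Attacker against Decoy: payoffs -3, -4, 2 → best response Harden.
Attacker against Harden: payoffs -5, 1, -1 → best response Decoy.
Attacker against Ignore: payoffs -1, 2, -3 → best response Decoy.
Mutual best responses: (Decoy, Harden); (Harden, Decoy).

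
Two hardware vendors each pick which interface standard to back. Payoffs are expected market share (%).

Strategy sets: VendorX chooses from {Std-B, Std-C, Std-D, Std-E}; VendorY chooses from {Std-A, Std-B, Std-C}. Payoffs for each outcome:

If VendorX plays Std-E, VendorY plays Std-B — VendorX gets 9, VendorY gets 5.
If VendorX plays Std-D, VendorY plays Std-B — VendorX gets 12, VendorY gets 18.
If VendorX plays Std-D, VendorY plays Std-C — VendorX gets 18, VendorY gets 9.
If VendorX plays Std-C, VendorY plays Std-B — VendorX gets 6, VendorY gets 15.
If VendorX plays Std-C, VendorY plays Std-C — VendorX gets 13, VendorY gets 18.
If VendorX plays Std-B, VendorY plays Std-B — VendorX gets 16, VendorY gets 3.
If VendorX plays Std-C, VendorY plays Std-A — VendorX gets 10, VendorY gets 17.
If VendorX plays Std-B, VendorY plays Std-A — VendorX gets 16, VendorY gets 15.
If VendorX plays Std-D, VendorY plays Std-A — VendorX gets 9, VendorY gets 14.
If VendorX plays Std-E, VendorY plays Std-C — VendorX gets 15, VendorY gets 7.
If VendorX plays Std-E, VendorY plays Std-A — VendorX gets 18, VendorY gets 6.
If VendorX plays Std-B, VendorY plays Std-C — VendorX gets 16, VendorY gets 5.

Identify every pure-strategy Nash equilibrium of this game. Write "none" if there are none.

For each player, find the best response to each opponent profile; mutual best responses are the pure NE.
VendorX against Std-A: payoffs 16, 10, 9, 18 → best response Std-E.
VendorX against Std-B: payoffs 16, 6, 12, 9 → best response Std-B.
VendorX against Std-C: payoffs 16, 13, 18, 15 → best response Std-D.
VendorY against Std-B: payoffs 15, 3, 5 → best response Std-A.
VendorY against Std-C: payoffs 17, 15, 18 → best response Std-C.
VendorY against Std-D: payoffs 14, 18, 9 → best response Std-B.
VendorY against Std-E: payoffs 6, 5, 7 → best response Std-C.
No profile is a mutual best response for all players.

This game has no pure Nash equilibrium.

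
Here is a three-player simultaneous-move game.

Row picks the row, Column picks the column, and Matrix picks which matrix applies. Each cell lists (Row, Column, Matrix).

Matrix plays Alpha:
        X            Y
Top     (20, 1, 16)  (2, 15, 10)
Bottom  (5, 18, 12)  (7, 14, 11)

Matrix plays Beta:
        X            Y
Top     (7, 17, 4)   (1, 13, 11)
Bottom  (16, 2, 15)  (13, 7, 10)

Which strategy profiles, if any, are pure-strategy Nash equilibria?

Row against (X, Alpha): payoffs 20, 5 → best response Top.
Row against (X, Beta): payoffs 7, 16 → best response Bottom.
Row against (Y, Alpha): payoffs 2, 7 → best response Bottom.
Row against (Y, Beta): payoffs 1, 13 → best response Bottom.
Column against (Top, Alpha): payoffs 1, 15 → best response Y.
Column against (Top, Beta): payoffs 17, 13 → best response X.
Column against (Bottom, Alpha): payoffs 18, 14 → best response X.
Column against (Bottom, Beta): payoffs 2, 7 → best response Y.
Matrix against (Top, X): payoffs 16, 4 → best response Alpha.
Matrix against (Top, Y): payoffs 10, 11 → best response Beta.
Matrix against (Bottom, X): payoffs 12, 15 → best response Beta.
Matrix against (Bottom, Y): payoffs 11, 10 → best response Alpha.
No profile is a mutual best response for all players.

There is no pure-strategy Nash equilibrium.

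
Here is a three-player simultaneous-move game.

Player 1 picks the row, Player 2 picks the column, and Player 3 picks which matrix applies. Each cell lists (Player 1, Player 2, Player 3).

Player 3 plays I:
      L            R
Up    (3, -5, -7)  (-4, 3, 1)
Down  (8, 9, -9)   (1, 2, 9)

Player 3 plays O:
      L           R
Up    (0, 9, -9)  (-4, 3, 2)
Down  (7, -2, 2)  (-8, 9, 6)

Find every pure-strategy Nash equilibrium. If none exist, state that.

Check each profile: it is a Nash equilibrium iff no player can strictly gain by switching unilaterally.
(Up, L, I): Player 1 can switch to Down (3 → 8). Not NE.
(Up, L, O): Player 1 can switch to Down (0 → 7). Not NE.
(Up, R, I): Player 1 can switch to Down (-4 → 1). Not NE.
(Up, R, O): Player 2 can switch to L (3 → 9). Not NE.
(Down, L, I): Player 3 can switch to O (-9 → 2). Not NE.
(Down, L, O): Player 2 can switch to R (-2 → 9). Not NE.
(Down, R, I): Player 2 can switch to L (2 → 9). Not NE.
(Down, R, O): Player 1 can switch to Up (-8 → -4). Not NE.

No pure-strategy Nash equilibrium.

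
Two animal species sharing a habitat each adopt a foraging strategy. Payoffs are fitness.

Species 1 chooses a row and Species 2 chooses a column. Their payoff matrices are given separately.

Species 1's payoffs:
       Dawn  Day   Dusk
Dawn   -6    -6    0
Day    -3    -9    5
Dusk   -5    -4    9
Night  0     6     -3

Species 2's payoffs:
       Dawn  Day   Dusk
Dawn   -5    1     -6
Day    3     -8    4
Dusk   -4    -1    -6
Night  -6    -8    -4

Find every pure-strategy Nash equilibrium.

Species 1 against Dawn: payoffs -6, -3, -5, 0 → best response Night.
Species 1 against Day: payoffs -6, -9, -4, 6 → best response Night.
Species 1 against Dusk: payoffs 0, 5, 9, -3 → best response Dusk.
Species 2 against Dawn: payoffs -5, 1, -6 → best response Day.
Species 2 against Day: payoffs 3, -8, 4 → best response Dusk.
Species 2 against Dusk: payoffs -4, -1, -6 → best response Day.
Species 2 against Night: payoffs -6, -8, -4 → best response Dusk.
No profile is a mutual best response for all players.

none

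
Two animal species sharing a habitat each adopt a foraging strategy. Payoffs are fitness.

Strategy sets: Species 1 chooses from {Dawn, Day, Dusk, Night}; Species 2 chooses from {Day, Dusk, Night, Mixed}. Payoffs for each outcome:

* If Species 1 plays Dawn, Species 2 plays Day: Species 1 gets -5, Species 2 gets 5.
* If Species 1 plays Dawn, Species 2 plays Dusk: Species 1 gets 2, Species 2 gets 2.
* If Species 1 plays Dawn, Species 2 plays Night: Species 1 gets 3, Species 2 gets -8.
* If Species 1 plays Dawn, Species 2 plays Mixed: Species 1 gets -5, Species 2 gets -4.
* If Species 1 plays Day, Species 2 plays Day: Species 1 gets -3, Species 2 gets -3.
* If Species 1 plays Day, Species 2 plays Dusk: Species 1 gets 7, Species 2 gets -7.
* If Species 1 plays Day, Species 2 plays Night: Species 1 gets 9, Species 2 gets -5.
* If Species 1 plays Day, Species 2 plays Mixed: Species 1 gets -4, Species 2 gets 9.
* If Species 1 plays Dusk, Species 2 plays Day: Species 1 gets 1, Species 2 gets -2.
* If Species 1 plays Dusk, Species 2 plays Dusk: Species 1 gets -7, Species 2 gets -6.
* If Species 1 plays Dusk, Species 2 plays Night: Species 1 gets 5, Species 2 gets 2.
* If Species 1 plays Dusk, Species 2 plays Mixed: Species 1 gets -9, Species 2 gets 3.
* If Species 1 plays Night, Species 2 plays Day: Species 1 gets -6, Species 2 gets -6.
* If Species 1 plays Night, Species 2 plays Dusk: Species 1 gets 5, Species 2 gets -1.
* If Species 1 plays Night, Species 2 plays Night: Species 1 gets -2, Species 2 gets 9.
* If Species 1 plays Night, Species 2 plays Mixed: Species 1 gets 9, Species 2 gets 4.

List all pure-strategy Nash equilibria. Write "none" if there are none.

(Dawn, Day): Species 1 can switch to Day (-5 → -3). Not NE.
(Dawn, Dusk): Species 1 can switch to Day (2 → 7). Not NE.
(Dawn, Night): Species 1 can switch to Day (3 → 9). Not NE.
(Dawn, Mixed): Species 1 can switch to Day (-5 → -4). Not NE.
(Day, Day): Species 1 can switch to Dusk (-3 → 1). Not NE.
(Day, Dusk): Species 2 can switch to Day (-7 → -3). Not NE.
(Day, Night): Species 2 can switch to Day (-5 → -3). Not NE.
(Day, Mixed): Species 1 can switch to Night (-4 → 9). Not NE.
(Dusk, Day): Species 2 can switch to Night (-2 → 2). Not NE.
(Dusk, Dusk): Species 1 can switch to Dawn (-7 → 2). Not NE.
(Dusk, Night): Species 1 can switch to Day (5 → 9). Not NE.
(Dusk, Mixed): Species 1 can switch to Dawn (-9 → -5). Not NE.
(The remaining 4 profiles each have a profitable deviation by the same check.)

This game has no pure Nash equilibrium.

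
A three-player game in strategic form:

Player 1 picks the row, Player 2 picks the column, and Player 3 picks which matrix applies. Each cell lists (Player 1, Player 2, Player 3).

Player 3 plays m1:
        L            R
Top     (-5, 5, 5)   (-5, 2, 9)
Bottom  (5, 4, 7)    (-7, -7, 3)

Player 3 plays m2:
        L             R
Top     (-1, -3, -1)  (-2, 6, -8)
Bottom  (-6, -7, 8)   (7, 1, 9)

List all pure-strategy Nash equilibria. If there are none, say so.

Player 1 against (L, m1): payoffs -5, 5 → best response Bottom.
Player 1 against (L, m2): payoffs -1, -6 → best response Top.
Player 1 against (R, m1): payoffs -5, -7 → best response Top.
Player 1 against (R, m2): payoffs -2, 7 → best response Bottom.
Player 2 against (Top, m1): payoffs 5, 2 → best response L.
Player 2 against (Top, m2): payoffs -3, 6 → best response R.
Player 2 against (Bottom, m1): payoffs 4, -7 → best response L.
Player 2 against (Bottom, m2): payoffs -7, 1 → best response R.
Player 3 against (Top, L): payoffs 5, -1 → best response m1.
Player 3 against (Top, R): payoffs 9, -8 → best response m1.
Player 3 against (Bottom, L): payoffs 7, 8 → best response m2.
Player 3 against (Bottom, R): payoffs 3, 9 → best response m2.
Mutual best responses: (Bottom, R, m2).

Pure NE: (Bottom, R, m2)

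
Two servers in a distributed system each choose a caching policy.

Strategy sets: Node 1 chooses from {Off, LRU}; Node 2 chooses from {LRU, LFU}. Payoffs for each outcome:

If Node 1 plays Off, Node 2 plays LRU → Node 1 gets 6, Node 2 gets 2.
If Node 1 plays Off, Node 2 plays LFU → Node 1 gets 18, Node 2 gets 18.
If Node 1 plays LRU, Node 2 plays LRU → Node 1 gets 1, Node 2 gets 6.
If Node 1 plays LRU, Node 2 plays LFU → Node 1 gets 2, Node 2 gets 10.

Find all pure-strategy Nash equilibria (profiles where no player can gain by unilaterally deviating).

(Off, LFU)

Node 1 against LRU: payoffs 6, 1 → best response Off.
Node 1 against LFU: payoffs 18, 2 → best response Off.
Node 2 against Off: payoffs 2, 18 → best response LFU.
Node 2 against LRU: payoffs 6, 10 → best response LFU.
Mutual best responses: (Off, LFU).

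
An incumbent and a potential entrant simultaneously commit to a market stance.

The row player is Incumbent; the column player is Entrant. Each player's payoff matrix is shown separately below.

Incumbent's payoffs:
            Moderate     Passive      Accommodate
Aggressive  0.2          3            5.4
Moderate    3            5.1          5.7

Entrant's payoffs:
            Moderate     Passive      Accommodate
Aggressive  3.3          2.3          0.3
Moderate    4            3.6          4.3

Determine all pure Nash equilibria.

(Moderate, Accommodate)

Check each profile: it is a Nash equilibrium iff no player can strictly gain by switching unilaterally.
(Aggressive, Moderate): Incumbent can switch to Moderate (0.2 → 3). Not NE.
(Aggressive, Passive): Incumbent can switch to Moderate (3 → 5.1). Not NE.
(Aggressive, Accommodate): Incumbent can switch to Moderate (5.4 → 5.7). Not NE.
(Moderate, Moderate): Entrant can switch to Accommodate (4 → 4.3). Not NE.
(Moderate, Passive): Entrant can switch to Moderate (3.6 → 4). Not NE.
(Moderate, Accommodate): Incumbent gets 5.7, best alternative 5.4; Entrant gets 4.3, best alternative 4. No profitable deviation — NE.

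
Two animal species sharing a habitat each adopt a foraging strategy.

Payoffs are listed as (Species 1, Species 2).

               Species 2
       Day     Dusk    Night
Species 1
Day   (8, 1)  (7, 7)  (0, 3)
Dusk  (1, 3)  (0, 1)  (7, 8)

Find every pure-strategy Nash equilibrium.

The pure Nash equilibria are (Day, Dusk) and (Dusk, Night).

Species 1 against Day: payoffs 8, 1 → best response Day.
Species 1 against Dusk: payoffs 7, 0 → best response Day.
Species 1 against Night: payoffs 0, 7 → best response Dusk.
Species 2 against Day: payoffs 1, 7, 3 → best response Dusk.
Species 2 against Dusk: payoffs 3, 1, 8 → best response Night.
Mutual best responses: (Day, Dusk); (Dusk, Night).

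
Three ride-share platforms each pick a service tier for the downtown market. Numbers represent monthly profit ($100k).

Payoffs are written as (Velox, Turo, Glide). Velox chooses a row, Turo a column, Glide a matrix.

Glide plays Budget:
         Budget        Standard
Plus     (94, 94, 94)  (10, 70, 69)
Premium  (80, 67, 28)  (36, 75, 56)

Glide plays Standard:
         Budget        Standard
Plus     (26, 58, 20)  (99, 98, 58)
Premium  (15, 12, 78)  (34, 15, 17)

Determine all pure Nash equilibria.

For each player, find the best response to each opponent profile; mutual best responses are the pure NE.
Velox against (Budget, Budget): payoffs 94, 80 → best response Plus.
Velox against (Budget, Standard): payoffs 26, 15 → best response Plus.
Velox against (Standard, Budget): payoffs 10, 36 → best response Premium.
Velox against (Standard, Standard): payoffs 99, 34 → best response Plus.
Turo against (Plus, Budget): payoffs 94, 70 → best response Budget.
Turo against (Plus, Standard): payoffs 58, 98 → best response Standard.
Turo against (Premium, Budget): payoffs 67, 75 → best response Standard.
Turo against (Premium, Standard): payoffs 12, 15 → best response Standard.
Glide against (Plus, Budget): payoffs 94, 20 → best response Budget.
Glide against (Plus, Standard): payoffs 69, 58 → best response Budget.
Glide against (Premium, Budget): payoffs 28, 78 → best response Standard.
Glide against (Premium, Standard): payoffs 56, 17 → best response Budget.
Mutual best responses: (Plus, Budget, Budget); (Premium, Standard, Budget).

The pure Nash equilibria are (Plus, Budget, Budget); (Premium, Standard, Budget).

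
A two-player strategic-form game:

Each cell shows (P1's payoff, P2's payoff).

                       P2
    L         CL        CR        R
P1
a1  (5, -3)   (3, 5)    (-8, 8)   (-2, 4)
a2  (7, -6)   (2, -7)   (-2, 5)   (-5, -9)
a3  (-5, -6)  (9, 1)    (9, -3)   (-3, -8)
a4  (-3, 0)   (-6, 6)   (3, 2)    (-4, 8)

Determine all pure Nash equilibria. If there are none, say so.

(a3, CL)

For each strategy profile, look for a profitable unilateral deviation.
(a1, L): P1 can switch to a2 (5 → 7). Not NE.
(a1, CL): P1 can switch to a3 (3 → 9). Not NE.
(a1, CR): P1 can switch to a2 (-8 → -2). Not NE.
(a1, R): P2 can switch to CL (4 → 5). Not NE.
(a2, L): P2 can switch to CR (-6 → 5). Not NE.
(a2, CL): P1 can switch to a1 (2 → 3). Not NE.
(a2, CR): P1 can switch to a3 (-2 → 9). Not NE.
(a2, R): P1 can switch to a1 (-5 → -2). Not NE.
(a3, CL): P1 gets 9, best alternative 3; P2 gets 1, best alternative -3. No profitable deviation — NE.
(The remaining 7 profiles each have a profitable deviation by the same check.)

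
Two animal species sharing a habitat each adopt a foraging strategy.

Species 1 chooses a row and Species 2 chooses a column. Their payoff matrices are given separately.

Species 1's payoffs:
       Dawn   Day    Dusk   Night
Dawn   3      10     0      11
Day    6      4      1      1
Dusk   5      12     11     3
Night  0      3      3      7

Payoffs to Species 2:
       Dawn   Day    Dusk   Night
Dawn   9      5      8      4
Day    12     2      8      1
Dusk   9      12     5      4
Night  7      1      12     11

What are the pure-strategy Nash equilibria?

(Dawn, Dawn): Species 1 can switch to Day (3 → 6). Not NE.
(Dawn, Day): Species 1 can switch to Dusk (10 → 12). Not NE.
(Dawn, Dusk): Species 1 can switch to Day (0 → 1). Not NE.
(Dawn, Night): Species 2 can switch to Dawn (4 → 9). Not NE.
(Day, Dawn): Species 1 gets 6, best alternative 5; Species 2 gets 12, best alternative 8. No profitable deviation — NE.
(Day, Day): Species 1 can switch to Dawn (4 → 10). Not NE.
(Day, Dusk): Species 1 can switch to Dusk (1 → 11). Not NE.
(Day, Night): Species 1 can switch to Dawn (1 → 11). Not NE.
(Dusk, Dawn): Species 1 can switch to Day (5 → 6). Not NE.
(Dusk, Day): Species 1 gets 12, best alternative 10; Species 2 gets 12, best alternative 9. No profitable deviation — NE.
(Dusk, Dusk): Species 2 can switch to Dawn (5 → 9). Not NE.
(Dusk, Night): Species 1 can switch to Dawn (3 → 11). Not NE.
(The remaining 4 profiles each have a profitable deviation by the same check.)

The pure Nash equilibria are (Day, Dawn); (Dusk, Day).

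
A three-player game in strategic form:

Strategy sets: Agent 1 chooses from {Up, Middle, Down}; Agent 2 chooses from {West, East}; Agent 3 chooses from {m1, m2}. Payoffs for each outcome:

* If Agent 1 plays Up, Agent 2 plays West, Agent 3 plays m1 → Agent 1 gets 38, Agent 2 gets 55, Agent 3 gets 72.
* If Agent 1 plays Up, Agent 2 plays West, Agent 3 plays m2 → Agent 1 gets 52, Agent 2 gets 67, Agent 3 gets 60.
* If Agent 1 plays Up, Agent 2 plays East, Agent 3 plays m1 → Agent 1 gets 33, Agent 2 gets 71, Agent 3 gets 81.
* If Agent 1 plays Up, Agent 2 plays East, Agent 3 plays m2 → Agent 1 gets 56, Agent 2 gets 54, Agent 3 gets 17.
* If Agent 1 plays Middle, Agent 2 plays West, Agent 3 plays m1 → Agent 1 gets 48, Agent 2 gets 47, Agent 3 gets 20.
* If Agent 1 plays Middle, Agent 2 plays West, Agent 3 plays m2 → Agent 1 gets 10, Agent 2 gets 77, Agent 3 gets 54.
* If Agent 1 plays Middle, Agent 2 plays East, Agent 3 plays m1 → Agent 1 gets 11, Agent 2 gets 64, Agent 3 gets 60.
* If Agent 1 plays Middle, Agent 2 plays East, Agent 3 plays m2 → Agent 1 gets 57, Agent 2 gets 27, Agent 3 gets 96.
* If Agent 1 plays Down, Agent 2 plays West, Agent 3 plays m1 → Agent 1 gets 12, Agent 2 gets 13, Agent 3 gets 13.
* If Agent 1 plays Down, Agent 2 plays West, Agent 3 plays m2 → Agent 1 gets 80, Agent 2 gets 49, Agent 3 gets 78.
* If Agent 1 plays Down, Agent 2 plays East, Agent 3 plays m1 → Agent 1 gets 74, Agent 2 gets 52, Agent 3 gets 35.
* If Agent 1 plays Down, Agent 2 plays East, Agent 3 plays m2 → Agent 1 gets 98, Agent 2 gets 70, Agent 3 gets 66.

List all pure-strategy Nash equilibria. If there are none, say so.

The unique pure-strategy Nash equilibrium is (Down, East, m2).

Agent 1 against (West, m1): payoffs 38, 48, 12 → best response Middle.
Agent 1 against (West, m2): payoffs 52, 10, 80 → best response Down.
Agent 1 against (East, m1): payoffs 33, 11, 74 → best response Down.
Agent 1 against (East, m2): payoffs 56, 57, 98 → best response Down.
Agent 2 against (Up, m1): payoffs 55, 71 → best response East.
Agent 2 against (Up, m2): payoffs 67, 54 → best response West.
Agent 2 against (Middle, m1): payoffs 47, 64 → best response East.
Agent 2 against (Middle, m2): payoffs 77, 27 → best response West.
Agent 2 against (Down, m1): payoffs 13, 52 → best response East.
Agent 2 against (Down, m2): payoffs 49, 70 → best response East.
Agent 3 against (Up, West): payoffs 72, 60 → best response m1.
Agent 3 against (Up, East): payoffs 81, 17 → best response m1.
Agent 3 against (Middle, West): payoffs 20, 54 → best response m2.
Agent 3 against (Middle, East): payoffs 60, 96 → best response m2.
Agent 3 against (Down, West): payoffs 13, 78 → best response m2.
Agent 3 against (Down, East): payoffs 35, 66 → best response m2.
Mutual best responses: (Down, East, m2).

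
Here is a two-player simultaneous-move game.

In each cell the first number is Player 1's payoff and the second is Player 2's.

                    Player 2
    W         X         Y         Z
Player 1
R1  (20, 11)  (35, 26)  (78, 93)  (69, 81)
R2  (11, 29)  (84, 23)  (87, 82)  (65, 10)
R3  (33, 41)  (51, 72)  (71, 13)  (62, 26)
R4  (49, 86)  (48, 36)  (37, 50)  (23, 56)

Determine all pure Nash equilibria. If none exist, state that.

Mark each player's best response to every combination of opponents' strategies; a profile where every player is best-responding is a pure Nash equilibrium.
Player 1 against W: payoffs 20, 11, 33, 49 → best response R4.
Player 1 against X: payoffs 35, 84, 51, 48 → best response R2.
Player 1 against Y: payoffs 78, 87, 71, 37 → best response R2.
Player 1 against Z: payoffs 69, 65, 62, 23 → best response R1.
Player 2 against R1: payoffs 11, 26, 93, 81 → best response Y.
Player 2 against R2: payoffs 29, 23, 82, 10 → best response Y.
Player 2 against R3: payoffs 41, 72, 13, 26 → best response X.
Player 2 against R4: payoffs 86, 36, 50, 56 → best response W.
Mutual best responses: (R2, Y); (R4, W).

The pure Nash equilibria are (R2, Y), (R4, W).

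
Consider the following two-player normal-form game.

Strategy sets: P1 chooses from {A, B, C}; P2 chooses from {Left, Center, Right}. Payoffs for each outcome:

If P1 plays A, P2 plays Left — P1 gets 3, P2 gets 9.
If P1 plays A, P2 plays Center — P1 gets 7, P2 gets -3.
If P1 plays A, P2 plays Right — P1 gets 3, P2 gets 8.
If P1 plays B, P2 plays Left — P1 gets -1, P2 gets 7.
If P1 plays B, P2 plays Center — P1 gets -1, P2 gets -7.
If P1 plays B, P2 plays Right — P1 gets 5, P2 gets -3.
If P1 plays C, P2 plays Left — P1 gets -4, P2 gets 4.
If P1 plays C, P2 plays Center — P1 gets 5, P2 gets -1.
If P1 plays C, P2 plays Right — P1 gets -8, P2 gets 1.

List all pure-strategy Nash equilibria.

Pure NE: (A, Left)

P1 against Left: payoffs 3, -1, -4 → best response A.
P1 against Center: payoffs 7, -1, 5 → best response A.
P1 against Right: payoffs 3, 5, -8 → best response B.
P2 against A: payoffs 9, -3, 8 → best response Left.
P2 against B: payoffs 7, -7, -3 → best response Left.
P2 against C: payoffs 4, -1, 1 → best response Left.
Mutual best responses: (A, Left).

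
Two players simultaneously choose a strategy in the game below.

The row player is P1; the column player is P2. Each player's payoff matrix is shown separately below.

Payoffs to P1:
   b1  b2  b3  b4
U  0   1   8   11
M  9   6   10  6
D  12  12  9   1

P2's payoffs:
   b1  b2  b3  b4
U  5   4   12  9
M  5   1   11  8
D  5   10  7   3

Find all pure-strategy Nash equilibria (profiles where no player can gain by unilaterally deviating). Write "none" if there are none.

(U, b1): P1 can switch to M (0 → 9). Not NE.
(U, b2): P1 can switch to M (1 → 6). Not NE.
(U, b3): P1 can switch to M (8 → 10). Not NE.
(U, b4): P2 can switch to b3 (9 → 12). Not NE.
(M, b1): P1 can switch to D (9 → 12). Not NE.
(M, b2): P1 can switch to D (6 → 12). Not NE.
(M, b3): P1 gets 10, best alternative 9; P2 gets 11, best alternative 8. No profitable deviation — NE.
(M, b4): P1 can switch to U (6 → 11). Not NE.
(D, b1): P2 can switch to b2 (5 → 10). Not NE.
(D, b2): P1 gets 12, best alternative 6; P2 gets 10, best alternative 7. No profitable deviation — NE.
(D, b3): P1 can switch to M (9 → 10). Not NE.
(D, b4): P1 can switch to U (1 → 11). Not NE.

(M, b3) and (D, b2)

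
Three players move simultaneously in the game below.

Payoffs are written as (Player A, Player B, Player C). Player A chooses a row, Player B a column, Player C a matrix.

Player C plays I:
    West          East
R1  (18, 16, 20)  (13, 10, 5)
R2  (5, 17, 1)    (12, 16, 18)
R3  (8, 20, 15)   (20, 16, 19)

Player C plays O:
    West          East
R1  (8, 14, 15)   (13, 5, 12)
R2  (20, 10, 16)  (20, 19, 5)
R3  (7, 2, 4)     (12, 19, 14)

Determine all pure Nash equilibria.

The unique pure-strategy Nash equilibrium is (R1, West, I).

Mark each player's best response to every combination of opponents' strategies; a profile where every player is best-responding is a pure Nash equilibrium.
Player A against (West, I): payoffs 18, 5, 8 → best response R1.
Player A against (West, O): payoffs 8, 20, 7 → best response R2.
Player A against (East, I): payoffs 13, 12, 20 → best response R3.
Player A against (East, O): payoffs 13, 20, 12 → best response R2.
Player B against (R1, I): payoffs 16, 10 → best response West.
Player B against (R1, O): payoffs 14, 5 → best response West.
Player B against (R2, I): payoffs 17, 16 → best response West.
Player B against (R2, O): payoffs 10, 19 → best response East.
Player B against (R3, I): payoffs 20, 16 → best response West.
Player B against (R3, O): payoffs 2, 19 → best response East.
Player C against (R1, West): payoffs 20, 15 → best response I.
Player C against (R1, East): payoffs 5, 12 → best response O.
Player C against (R2, West): payoffs 1, 16 → best response O.
Player C against (R2, East): payoffs 18, 5 → best response I.
Player C against (R3, West): payoffs 15, 4 → best response I.
Player C against (R3, East): payoffs 19, 14 → best response I.
Mutual best responses: (R1, West, I).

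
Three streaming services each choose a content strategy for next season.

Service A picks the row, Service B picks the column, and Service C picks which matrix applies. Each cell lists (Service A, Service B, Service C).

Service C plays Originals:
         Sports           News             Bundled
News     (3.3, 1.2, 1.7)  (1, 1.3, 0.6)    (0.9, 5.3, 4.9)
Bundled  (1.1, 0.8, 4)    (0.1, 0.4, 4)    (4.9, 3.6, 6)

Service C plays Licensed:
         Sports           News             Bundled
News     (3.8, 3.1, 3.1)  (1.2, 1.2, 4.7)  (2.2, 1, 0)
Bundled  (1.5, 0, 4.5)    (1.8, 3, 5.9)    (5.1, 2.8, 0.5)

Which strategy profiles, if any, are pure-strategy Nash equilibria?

Service A against (Sports, Originals): payoffs 3.3, 1.1 → best response News.
Service A against (Sports, Licensed): payoffs 3.8, 1.5 → best response News.
Service A against (News, Originals): payoffs 1, 0.1 → best response News.
Service A against (News, Licensed): payoffs 1.2, 1.8 → best response Bundled.
Service A against (Bundled, Originals): payoffs 0.9, 4.9 → best response Bundled.
Service A against (Bundled, Licensed): payoffs 2.2, 5.1 → best response Bundled.
Service B against (News, Originals): payoffs 1.2, 1.3, 5.3 → best response Bundled.
Service B against (News, Licensed): payoffs 3.1, 1.2, 1 → best response Sports.
Service B against (Bundled, Originals): payoffs 0.8, 0.4, 3.6 → best response Bundled.
Service B against (Bundled, Licensed): payoffs 0, 3, 2.8 → best response News.
Service C against (News, Sports): payoffs 1.7, 3.1 → best response Licensed.
Service C against (News, News): payoffs 0.6, 4.7 → best response Licensed.
Service C against (News, Bundled): payoffs 4.9, 0 → best response Originals.
Service C against (Bundled, Sports): payoffs 4, 4.5 → best response Licensed.
Service C against (Bundled, News): payoffs 4, 5.9 → best response Licensed.
Service C against (Bundled, Bundled): payoffs 6, 0.5 → best response Originals.
Mutual best responses: (News, Sports, Licensed); (Bundled, News, Licensed); (Bundled, Bundled, Originals).

(News, Sports, Licensed); (Bundled, News, Licensed); (Bundled, Bundled, Originals)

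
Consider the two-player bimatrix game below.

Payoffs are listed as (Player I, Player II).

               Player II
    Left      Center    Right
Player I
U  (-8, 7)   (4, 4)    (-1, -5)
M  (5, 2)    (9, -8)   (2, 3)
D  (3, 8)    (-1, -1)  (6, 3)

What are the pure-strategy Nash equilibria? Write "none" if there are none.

There is no pure-strategy Nash equilibrium.

Player I against Left: payoffs -8, 5, 3 → best response M.
Player I against Center: payoffs 4, 9, -1 → best response M.
Player I against Right: payoffs -1, 2, 6 → best response D.
Player II against U: payoffs 7, 4, -5 → best response Left.
Player II against M: payoffs 2, -8, 3 → best response Right.
Player II against D: payoffs 8, -1, 3 → best response Left.
No profile is a mutual best response for all players.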